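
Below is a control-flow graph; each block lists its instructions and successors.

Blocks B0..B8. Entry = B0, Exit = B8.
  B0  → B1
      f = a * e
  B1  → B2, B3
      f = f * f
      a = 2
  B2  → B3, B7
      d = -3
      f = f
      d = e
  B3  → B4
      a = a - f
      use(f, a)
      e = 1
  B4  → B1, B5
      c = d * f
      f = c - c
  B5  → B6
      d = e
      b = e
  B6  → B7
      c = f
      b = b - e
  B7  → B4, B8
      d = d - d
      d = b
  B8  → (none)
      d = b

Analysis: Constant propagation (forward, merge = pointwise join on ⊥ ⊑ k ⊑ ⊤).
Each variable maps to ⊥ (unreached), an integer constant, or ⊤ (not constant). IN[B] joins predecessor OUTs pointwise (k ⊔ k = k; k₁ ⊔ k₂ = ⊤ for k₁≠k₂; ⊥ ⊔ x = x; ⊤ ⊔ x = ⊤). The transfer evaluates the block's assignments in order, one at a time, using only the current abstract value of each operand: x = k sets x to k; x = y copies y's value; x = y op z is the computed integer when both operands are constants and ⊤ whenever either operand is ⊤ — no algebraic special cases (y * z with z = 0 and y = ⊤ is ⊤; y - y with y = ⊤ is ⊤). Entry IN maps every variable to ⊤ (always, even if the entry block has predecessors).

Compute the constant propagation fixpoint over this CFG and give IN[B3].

Answer: {a: 2, b: ⊤, c: ⊤, d: ⊤, e: ⊤, f: ⊤}

Derivation:
Fixpoint table:
  B0:  IN=(all ⊤)  OUT=(all ⊤)
  B1:  IN=(all ⊤)  OUT={a:2; rest ⊤}
  B2:  IN={a:2; rest ⊤}  OUT={a:2; rest ⊤}
  B3:  IN={a:2; rest ⊤}  OUT={e:1; rest ⊤}
  B4:  IN=(all ⊤)  OUT=(all ⊤)
  B5:  IN=(all ⊤)  OUT=(all ⊤)
  B6:  IN=(all ⊤)  OUT=(all ⊤)
  B7:  IN=(all ⊤)  OUT=(all ⊤)
  B8:  IN=(all ⊤)  OUT=(all ⊤)

Merge at B3: IN[B3] = OUT[B1] ⊔ OUT[B2] = {a: 2, b: ⊤, c: ⊤, d: ⊤, e: ⊤, f: ⊤}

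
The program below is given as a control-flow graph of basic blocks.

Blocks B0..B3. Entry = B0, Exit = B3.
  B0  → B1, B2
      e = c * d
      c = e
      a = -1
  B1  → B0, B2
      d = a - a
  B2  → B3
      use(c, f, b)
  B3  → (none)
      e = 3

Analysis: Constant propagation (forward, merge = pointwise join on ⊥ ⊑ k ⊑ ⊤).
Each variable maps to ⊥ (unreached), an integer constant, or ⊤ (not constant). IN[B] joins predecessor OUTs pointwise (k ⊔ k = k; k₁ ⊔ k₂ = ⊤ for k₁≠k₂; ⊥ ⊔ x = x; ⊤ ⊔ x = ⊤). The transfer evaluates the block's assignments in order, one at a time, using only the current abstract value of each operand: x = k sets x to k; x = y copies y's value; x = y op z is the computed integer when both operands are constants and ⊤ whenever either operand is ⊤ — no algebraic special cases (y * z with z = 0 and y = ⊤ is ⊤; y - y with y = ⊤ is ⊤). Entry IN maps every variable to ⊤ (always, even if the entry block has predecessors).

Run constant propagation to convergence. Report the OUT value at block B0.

Per-block solution:
  B0:   IN=(all ⊤)   OUT={a:-1; rest ⊤}
  B1:   IN={a:-1; rest ⊤}   OUT={a:-1, d:0; rest ⊤}
  B2:   IN={a:-1; rest ⊤}   OUT={a:-1; rest ⊤}
  B3:   IN={a:-1; rest ⊤}   OUT={a:-1, e:3; rest ⊤}

Merge at B0 (entry node, so the boundary value (all ⊤) is joined with the incoming edge(s)): IN[B0] = (all ⊤) ⊔ OUT[B1] = {a: ⊤, b: ⊤, c: ⊤, d: ⊤, e: ⊤, f: ⊤}
Applying B0's transfer function to that IN value gives OUT[B0] (row B0 above).

Answer: {a: -1, b: ⊤, c: ⊤, d: ⊤, e: ⊤, f: ⊤}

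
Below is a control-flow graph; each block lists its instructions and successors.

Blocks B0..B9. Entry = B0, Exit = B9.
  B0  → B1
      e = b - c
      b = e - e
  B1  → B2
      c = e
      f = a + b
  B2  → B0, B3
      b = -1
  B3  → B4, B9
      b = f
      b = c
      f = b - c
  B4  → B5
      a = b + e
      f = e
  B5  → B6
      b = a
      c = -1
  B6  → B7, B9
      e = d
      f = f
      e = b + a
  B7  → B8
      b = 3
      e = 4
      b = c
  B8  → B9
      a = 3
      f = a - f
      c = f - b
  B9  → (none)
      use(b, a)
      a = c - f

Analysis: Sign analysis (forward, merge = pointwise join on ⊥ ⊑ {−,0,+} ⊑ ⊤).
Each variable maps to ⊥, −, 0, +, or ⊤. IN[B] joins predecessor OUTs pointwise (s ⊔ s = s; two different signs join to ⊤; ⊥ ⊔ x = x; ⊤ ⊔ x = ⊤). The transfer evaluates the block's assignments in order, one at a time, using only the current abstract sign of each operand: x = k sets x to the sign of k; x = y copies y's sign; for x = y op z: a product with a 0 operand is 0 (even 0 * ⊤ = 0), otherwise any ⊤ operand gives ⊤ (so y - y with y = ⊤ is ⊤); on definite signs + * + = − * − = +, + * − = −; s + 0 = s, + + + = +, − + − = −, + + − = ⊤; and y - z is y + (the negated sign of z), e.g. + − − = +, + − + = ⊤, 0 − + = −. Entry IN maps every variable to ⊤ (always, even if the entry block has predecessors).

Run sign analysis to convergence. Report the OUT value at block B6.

Answer: {a: ⊤, b: ⊤, c: -, d: ⊤, e: ⊤, f: ⊤}

Derivation:
Converged values:
  B0:  IN=(all ⊤)  OUT=(all ⊤)
  B1:  IN=(all ⊤)  OUT=(all ⊤)
  B2:  IN=(all ⊤)  OUT={b:-; rest ⊤}
  B3:  IN={b:-; rest ⊤}  OUT=(all ⊤)
  B4:  IN=(all ⊤)  OUT=(all ⊤)
  B5:  IN=(all ⊤)  OUT={c:-; rest ⊤}
  B6:  IN={c:-; rest ⊤}  OUT={c:-; rest ⊤}
  B7:  IN={c:-; rest ⊤}  OUT={b:-, c:-, e:+; rest ⊤}
  B8:  IN={b:-, c:-, e:+; rest ⊤}  OUT={a:+, b:-, e:+; rest ⊤}
  B9:  IN=(all ⊤)  OUT=(all ⊤)

Merge at B6: IN[B6] = OUT[B5] = {a: ⊤, b: ⊤, c: -, d: ⊤, e: ⊤, f: ⊤}
Applying B6's transfer function to that IN value gives OUT[B6] (row B6 above).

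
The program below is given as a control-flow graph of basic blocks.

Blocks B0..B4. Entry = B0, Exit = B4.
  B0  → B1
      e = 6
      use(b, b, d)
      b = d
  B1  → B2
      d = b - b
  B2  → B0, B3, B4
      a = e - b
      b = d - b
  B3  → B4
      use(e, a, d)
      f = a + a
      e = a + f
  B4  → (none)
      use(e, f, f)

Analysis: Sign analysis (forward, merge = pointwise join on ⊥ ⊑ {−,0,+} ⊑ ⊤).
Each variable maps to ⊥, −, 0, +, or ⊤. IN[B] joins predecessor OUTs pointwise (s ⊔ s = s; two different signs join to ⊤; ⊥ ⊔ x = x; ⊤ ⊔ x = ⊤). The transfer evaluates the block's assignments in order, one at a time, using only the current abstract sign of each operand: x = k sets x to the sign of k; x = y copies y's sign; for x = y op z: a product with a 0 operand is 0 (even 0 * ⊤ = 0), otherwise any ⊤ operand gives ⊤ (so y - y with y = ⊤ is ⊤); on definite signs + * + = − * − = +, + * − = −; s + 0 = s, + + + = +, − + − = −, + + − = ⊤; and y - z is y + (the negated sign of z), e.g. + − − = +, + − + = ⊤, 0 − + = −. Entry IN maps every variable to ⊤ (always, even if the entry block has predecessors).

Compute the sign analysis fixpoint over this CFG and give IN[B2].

Converged values:
  B0:   IN=(all ⊤)   OUT={e:+; rest ⊤}
  B1:   IN={e:+; rest ⊤}   OUT={e:+; rest ⊤}
  B2:   IN={e:+; rest ⊤}   OUT={e:+; rest ⊤}
  B3:   IN={e:+; rest ⊤}   OUT=(all ⊤)
  B4:   IN=(all ⊤)   OUT=(all ⊤)

Merge at B2: IN[B2] = OUT[B1] = {a: ⊤, b: ⊤, c: ⊤, d: ⊤, e: +, f: ⊤}

Answer: {a: ⊤, b: ⊤, c: ⊤, d: ⊤, e: +, f: ⊤}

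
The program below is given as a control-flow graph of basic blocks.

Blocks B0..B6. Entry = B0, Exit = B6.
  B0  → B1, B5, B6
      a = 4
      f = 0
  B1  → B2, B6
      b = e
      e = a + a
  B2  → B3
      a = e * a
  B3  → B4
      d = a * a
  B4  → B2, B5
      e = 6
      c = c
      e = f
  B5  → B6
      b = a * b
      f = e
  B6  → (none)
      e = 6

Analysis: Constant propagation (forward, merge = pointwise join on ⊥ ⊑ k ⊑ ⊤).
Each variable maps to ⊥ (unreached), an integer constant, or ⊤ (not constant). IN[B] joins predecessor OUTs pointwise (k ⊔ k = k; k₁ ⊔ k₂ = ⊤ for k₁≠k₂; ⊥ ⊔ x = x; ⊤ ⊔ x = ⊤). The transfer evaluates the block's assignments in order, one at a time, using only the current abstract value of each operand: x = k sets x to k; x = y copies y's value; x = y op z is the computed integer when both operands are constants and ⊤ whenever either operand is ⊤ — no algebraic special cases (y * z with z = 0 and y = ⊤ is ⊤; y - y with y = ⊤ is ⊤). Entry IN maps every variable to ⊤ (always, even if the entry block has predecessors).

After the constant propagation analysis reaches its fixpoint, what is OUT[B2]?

Fixpoint table:
  B0: | IN=(all ⊤) | OUT={a:4, f:0; rest ⊤}
  B1: | IN={a:4, f:0; rest ⊤} | OUT={a:4, e:8, f:0; rest ⊤}
  B2: | IN={f:0; rest ⊤} | OUT={f:0; rest ⊤}
  B3: | IN={f:0; rest ⊤} | OUT={f:0; rest ⊤}
  B4: | IN={f:0; rest ⊤} | OUT={e:0, f:0; rest ⊤}
  B5: | IN={f:0; rest ⊤} | OUT=(all ⊤)
  B6: | IN=(all ⊤) | OUT={e:6; rest ⊤}

Merge at B2: IN[B2] = OUT[B1] ⊔ OUT[B4] = {a: ⊤, b: ⊤, c: ⊤, d: ⊤, e: ⊤, f: 0}
Applying B2's transfer function to that IN value gives OUT[B2] (row B2 above).

Answer: {a: ⊤, b: ⊤, c: ⊤, d: ⊤, e: ⊤, f: 0}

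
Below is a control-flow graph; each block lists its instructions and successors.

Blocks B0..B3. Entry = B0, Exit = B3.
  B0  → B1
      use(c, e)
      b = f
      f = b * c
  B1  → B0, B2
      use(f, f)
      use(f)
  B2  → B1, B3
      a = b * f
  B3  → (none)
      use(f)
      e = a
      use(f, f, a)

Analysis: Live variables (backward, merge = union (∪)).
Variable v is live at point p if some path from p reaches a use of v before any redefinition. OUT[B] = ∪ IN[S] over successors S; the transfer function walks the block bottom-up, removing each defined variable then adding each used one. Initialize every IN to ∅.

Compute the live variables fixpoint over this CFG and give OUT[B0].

Answer: {b, c, e, f}

Derivation:
Fixpoint table:
  B0:  IN={c, e, f}  OUT={b, c, e, f}
  B1:  IN={b, c, e, f}  OUT={b, c, e, f}
  B2:  IN={b, c, e, f}  OUT={a, b, c, e, f}
  B3:  IN={a, f}  OUT={}

Merge at B0: OUT[B0] = IN[B1] = {b, c, e, f}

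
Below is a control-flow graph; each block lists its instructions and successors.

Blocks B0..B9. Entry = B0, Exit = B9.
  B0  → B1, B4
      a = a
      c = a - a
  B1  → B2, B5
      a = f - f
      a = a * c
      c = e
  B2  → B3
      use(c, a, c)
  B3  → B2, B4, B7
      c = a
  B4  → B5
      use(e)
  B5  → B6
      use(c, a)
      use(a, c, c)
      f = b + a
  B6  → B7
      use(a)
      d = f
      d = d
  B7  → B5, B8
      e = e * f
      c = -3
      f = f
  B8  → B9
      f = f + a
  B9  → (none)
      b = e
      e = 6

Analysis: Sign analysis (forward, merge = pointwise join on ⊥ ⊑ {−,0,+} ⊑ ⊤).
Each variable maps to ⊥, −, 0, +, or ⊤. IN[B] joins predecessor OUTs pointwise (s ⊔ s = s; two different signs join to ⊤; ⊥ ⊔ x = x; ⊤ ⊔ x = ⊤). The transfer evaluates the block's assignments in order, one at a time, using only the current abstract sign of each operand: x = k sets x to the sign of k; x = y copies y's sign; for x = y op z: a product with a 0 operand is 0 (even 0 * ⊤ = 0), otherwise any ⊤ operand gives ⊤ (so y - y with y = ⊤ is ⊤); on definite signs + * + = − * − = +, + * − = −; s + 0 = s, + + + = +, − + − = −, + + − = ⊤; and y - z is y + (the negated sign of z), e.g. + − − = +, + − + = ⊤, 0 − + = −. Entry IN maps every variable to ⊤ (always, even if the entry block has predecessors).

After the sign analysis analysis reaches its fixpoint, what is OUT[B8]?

Answer: {a: ⊤, b: ⊤, c: -, d: ⊤, e: ⊤, f: ⊤}

Working:
Fixpoint table:
  B0:  IN=(all ⊤)  OUT=(all ⊤)
  B1:  IN=(all ⊤)  OUT=(all ⊤)
  B2:  IN=(all ⊤)  OUT=(all ⊤)
  B3:  IN=(all ⊤)  OUT=(all ⊤)
  B4:  IN=(all ⊤)  OUT=(all ⊤)
  B5:  IN=(all ⊤)  OUT=(all ⊤)
  B6:  IN=(all ⊤)  OUT=(all ⊤)
  B7:  IN=(all ⊤)  OUT={c:-; rest ⊤}
  B8:  IN={c:-; rest ⊤}  OUT={c:-; rest ⊤}
  B9:  IN={c:-; rest ⊤}  OUT={c:-, e:+; rest ⊤}

Merge at B8: IN[B8] = OUT[B7] = {a: ⊤, b: ⊤, c: -, d: ⊤, e: ⊤, f: ⊤}
Applying B8's transfer function to that IN value gives OUT[B8] (row B8 above).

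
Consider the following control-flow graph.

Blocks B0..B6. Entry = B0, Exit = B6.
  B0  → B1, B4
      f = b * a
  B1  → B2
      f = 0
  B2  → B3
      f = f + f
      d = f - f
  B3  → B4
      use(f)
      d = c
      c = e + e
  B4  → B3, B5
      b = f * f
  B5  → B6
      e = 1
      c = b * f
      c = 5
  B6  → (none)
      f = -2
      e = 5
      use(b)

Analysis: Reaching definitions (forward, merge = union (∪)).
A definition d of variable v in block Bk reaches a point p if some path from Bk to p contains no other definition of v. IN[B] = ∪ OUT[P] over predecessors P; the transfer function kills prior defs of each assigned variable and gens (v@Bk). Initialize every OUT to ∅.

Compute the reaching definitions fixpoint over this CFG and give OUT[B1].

Answer: {f@B1}

Trace:
Converged values:
  B0:  IN={}  OUT={f@B0}
  B1:  IN={f@B0}  OUT={f@B1}
  B2:  IN={f@B1}  OUT={d@B2, f@B2}
  B3:  IN={b@B4, c@B3, d@B2, d@B3, f@B0, f@B2}  OUT={b@B4, c@B3, d@B3, f@B0, f@B2}
  B4:  IN={b@B4, c@B3, d@B3, f@B0, f@B2}  OUT={b@B4, c@B3, d@B3, f@B0, f@B2}
  B5:  IN={b@B4, c@B3, d@B3, f@B0, f@B2}  OUT={b@B4, c@B5, d@B3, e@B5, f@B0, f@B2}
  B6:  IN={b@B4, c@B5, d@B3, e@B5, f@B0, f@B2}  OUT={b@B4, c@B5, d@B3, e@B6, f@B6}

Merge at B1: IN[B1] = OUT[B0] = {f@B0}
Applying B1's transfer function to that IN value gives OUT[B1] (row B1 above).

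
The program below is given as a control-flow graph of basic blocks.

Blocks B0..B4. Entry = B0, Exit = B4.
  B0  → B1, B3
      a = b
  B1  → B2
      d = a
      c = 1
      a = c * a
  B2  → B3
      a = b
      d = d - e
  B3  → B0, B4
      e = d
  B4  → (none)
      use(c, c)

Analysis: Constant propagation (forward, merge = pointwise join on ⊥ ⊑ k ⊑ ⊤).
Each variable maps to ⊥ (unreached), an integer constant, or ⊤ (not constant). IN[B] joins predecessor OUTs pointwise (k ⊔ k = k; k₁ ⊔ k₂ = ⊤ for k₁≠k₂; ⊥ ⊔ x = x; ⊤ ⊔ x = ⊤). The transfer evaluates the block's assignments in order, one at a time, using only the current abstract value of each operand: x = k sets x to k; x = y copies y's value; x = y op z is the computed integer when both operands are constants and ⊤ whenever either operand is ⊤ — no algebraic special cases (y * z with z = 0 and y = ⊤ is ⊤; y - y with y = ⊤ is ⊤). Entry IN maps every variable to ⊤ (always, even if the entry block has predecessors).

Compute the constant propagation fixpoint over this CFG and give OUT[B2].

Per-block solution:
  B0:   IN=(all ⊤)   OUT=(all ⊤)
  B1:   IN=(all ⊤)   OUT={c:1; rest ⊤}
  B2:   IN={c:1; rest ⊤}   OUT={c:1; rest ⊤}
  B3:   IN=(all ⊤)   OUT=(all ⊤)
  B4:   IN=(all ⊤)   OUT=(all ⊤)

Merge at B2: IN[B2] = OUT[B1] = {a: ⊤, b: ⊤, c: 1, d: ⊤, e: ⊤, f: ⊤}
Applying B2's transfer function to that IN value gives OUT[B2] (row B2 above).

Answer: {a: ⊤, b: ⊤, c: 1, d: ⊤, e: ⊤, f: ⊤}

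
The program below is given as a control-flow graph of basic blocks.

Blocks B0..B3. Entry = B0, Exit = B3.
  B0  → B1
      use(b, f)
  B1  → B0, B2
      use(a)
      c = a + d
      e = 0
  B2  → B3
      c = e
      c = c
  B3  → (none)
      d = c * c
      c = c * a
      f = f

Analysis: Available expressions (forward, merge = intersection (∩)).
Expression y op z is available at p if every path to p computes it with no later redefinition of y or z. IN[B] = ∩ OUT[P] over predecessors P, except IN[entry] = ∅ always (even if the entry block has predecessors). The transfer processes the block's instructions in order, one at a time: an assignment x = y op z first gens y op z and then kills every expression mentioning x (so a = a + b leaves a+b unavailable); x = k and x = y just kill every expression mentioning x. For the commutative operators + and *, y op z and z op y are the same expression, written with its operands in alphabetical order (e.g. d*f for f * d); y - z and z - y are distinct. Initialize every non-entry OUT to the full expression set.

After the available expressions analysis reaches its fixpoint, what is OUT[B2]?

Converged values:
  B0:   IN={}   OUT={}
  B1:   IN={}   OUT={a+d}
  B2:   IN={a+d}   OUT={a+d}
  B3:   IN={a+d}   OUT={}

Merge at B2: IN[B2] = OUT[B1] = {a+d}
Applying B2's transfer function to that IN value gives OUT[B2] (row B2 above).

Answer: {a+d}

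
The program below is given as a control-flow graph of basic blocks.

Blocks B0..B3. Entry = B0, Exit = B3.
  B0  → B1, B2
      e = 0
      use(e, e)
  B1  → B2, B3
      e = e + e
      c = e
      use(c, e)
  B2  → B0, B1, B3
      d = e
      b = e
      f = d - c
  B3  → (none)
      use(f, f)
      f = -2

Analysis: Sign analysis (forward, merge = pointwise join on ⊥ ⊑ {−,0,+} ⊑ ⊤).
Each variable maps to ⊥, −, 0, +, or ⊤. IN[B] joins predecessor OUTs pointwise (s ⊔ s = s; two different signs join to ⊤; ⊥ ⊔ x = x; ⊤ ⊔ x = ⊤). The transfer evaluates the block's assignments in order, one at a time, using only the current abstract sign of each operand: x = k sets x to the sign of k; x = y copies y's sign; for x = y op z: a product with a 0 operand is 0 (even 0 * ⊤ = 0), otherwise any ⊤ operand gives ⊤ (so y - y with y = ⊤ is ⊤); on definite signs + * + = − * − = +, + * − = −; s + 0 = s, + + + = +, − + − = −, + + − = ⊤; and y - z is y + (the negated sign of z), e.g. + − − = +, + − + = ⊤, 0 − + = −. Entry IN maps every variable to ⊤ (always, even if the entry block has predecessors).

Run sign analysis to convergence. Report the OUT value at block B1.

Answer: {a: ⊤, b: ⊤, c: 0, d: ⊤, e: 0, f: ⊤}

Trace:
Converged values:
  B0:   IN=(all ⊤)   OUT={e:0; rest ⊤}
  B1:   IN={e:0; rest ⊤}   OUT={c:0, e:0; rest ⊤}
  B2:   IN={e:0; rest ⊤}   OUT={b:0, d:0, e:0; rest ⊤}
  B3:   IN={e:0; rest ⊤}   OUT={e:0, f:-; rest ⊤}

Merge at B1: IN[B1] = OUT[B0] ⊔ OUT[B2] = {a: ⊤, b: ⊤, c: ⊤, d: ⊤, e: 0, f: ⊤}
Applying B1's transfer function to that IN value gives OUT[B1] (row B1 above).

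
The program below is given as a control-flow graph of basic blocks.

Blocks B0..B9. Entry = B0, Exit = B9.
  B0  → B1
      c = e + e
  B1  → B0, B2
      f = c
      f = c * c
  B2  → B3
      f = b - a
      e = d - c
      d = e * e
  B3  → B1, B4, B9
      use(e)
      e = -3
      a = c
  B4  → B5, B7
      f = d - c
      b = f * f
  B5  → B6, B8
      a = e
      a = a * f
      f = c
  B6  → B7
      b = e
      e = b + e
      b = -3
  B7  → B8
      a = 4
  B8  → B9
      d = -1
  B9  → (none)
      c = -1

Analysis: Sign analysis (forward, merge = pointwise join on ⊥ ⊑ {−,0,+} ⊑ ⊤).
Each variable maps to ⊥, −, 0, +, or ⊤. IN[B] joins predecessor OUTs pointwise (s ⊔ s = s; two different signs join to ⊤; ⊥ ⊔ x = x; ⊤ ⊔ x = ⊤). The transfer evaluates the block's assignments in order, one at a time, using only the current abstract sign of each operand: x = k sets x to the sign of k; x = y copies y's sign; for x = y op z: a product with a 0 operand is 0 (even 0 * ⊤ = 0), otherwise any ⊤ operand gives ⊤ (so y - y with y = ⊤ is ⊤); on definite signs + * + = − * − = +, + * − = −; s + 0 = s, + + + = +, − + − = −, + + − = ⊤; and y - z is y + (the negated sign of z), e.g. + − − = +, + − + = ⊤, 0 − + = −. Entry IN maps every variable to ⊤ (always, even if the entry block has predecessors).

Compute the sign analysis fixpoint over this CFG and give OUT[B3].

Answer: {a: ⊤, b: ⊤, c: ⊤, d: ⊤, e: -, f: ⊤}

Trace:
Converged values:
  B0:   IN=(all ⊤)   OUT=(all ⊤)
  B1:   IN=(all ⊤)   OUT=(all ⊤)
  B2:   IN=(all ⊤)   OUT=(all ⊤)
  B3:   IN=(all ⊤)   OUT={e:-; rest ⊤}
  B4:   IN={e:-; rest ⊤}   OUT={e:-; rest ⊤}
  B5:   IN={e:-; rest ⊤}   OUT={e:-; rest ⊤}
  B6:   IN={e:-; rest ⊤}   OUT={b:-, e:-; rest ⊤}
  B7:   IN={e:-; rest ⊤}   OUT={a:+, e:-; rest ⊤}
  B8:   IN={e:-; rest ⊤}   OUT={d:-, e:-; rest ⊤}
  B9:   IN={e:-; rest ⊤}   OUT={c:-, e:-; rest ⊤}

Merge at B3: IN[B3] = OUT[B2] = {a: ⊤, b: ⊤, c: ⊤, d: ⊤, e: ⊤, f: ⊤}
Applying B3's transfer function to that IN value gives OUT[B3] (row B3 above).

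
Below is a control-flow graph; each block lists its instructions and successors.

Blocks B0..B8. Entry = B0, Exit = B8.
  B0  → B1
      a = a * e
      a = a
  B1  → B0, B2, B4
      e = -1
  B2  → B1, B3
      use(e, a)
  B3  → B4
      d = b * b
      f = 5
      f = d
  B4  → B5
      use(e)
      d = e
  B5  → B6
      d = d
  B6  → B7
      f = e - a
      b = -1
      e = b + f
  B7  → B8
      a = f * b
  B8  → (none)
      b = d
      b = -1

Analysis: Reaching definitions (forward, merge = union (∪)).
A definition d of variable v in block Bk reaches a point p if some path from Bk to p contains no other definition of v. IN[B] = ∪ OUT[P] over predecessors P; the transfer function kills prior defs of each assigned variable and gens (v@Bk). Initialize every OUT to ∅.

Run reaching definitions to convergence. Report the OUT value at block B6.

Answer: {a@B0, b@B6, d@B5, e@B6, f@B6}

Trace:
Converged values:
  B0:   IN={a@B0, e@B1}   OUT={a@B0, e@B1}
  B1:   IN={a@B0, e@B1}   OUT={a@B0, e@B1}
  B2:   IN={a@B0, e@B1}   OUT={a@B0, e@B1}
  B3:   IN={a@B0, e@B1}   OUT={a@B0, d@B3, e@B1, f@B3}
  B4:   IN={a@B0, d@B3, e@B1, f@B3}   OUT={a@B0, d@B4, e@B1, f@B3}
  B5:   IN={a@B0, d@B4, e@B1, f@B3}   OUT={a@B0, d@B5, e@B1, f@B3}
  B6:   IN={a@B0, d@B5, e@B1, f@B3}   OUT={a@B0, b@B6, d@B5, e@B6, f@B6}
  B7:   IN={a@B0, b@B6, d@B5, e@B6, f@B6}   OUT={a@B7, b@B6, d@B5, e@B6, f@B6}
  B8:   IN={a@B7, b@B6, d@B5, e@B6, f@B6}   OUT={a@B7, b@B8, d@B5, e@B6, f@B6}

Merge at B6: IN[B6] = OUT[B5] = {a@B0, d@B5, e@B1, f@B3}
Applying B6's transfer function to that IN value gives OUT[B6] (row B6 above).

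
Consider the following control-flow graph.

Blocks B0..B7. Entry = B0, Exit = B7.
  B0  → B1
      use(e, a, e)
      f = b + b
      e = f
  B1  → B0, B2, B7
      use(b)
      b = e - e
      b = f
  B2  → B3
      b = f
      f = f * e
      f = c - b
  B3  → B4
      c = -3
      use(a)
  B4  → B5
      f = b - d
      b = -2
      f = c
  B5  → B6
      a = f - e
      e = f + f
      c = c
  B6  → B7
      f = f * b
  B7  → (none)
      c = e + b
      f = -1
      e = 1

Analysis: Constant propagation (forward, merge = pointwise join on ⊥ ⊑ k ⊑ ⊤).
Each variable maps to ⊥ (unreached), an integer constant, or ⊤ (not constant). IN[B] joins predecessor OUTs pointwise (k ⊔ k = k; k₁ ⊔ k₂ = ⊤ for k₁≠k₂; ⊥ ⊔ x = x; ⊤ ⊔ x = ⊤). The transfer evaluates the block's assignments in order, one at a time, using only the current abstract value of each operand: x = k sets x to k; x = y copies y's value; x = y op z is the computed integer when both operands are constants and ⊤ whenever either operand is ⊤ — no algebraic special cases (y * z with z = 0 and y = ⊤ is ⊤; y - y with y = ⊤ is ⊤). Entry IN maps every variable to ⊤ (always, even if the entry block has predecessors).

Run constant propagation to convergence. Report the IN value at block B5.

Converged values:
  B0:  IN=(all ⊤)  OUT=(all ⊤)
  B1:  IN=(all ⊤)  OUT=(all ⊤)
  B2:  IN=(all ⊤)  OUT=(all ⊤)
  B3:  IN=(all ⊤)  OUT={c:-3; rest ⊤}
  B4:  IN={c:-3; rest ⊤}  OUT={b:-2, c:-3, f:-3; rest ⊤}
  B5:  IN={b:-2, c:-3, f:-3; rest ⊤}  OUT={b:-2, c:-3, e:-6, f:-3; rest ⊤}
  B6:  IN={b:-2, c:-3, e:-6, f:-3; rest ⊤}  OUT={b:-2, c:-3, e:-6, f:6; rest ⊤}
  B7:  IN=(all ⊤)  OUT={e:1, f:-1; rest ⊤}

Merge at B5: IN[B5] = OUT[B4] = {a: ⊤, b: -2, c: -3, d: ⊤, e: ⊤, f: -3}

Answer: {a: ⊤, b: -2, c: -3, d: ⊤, e: ⊤, f: -3}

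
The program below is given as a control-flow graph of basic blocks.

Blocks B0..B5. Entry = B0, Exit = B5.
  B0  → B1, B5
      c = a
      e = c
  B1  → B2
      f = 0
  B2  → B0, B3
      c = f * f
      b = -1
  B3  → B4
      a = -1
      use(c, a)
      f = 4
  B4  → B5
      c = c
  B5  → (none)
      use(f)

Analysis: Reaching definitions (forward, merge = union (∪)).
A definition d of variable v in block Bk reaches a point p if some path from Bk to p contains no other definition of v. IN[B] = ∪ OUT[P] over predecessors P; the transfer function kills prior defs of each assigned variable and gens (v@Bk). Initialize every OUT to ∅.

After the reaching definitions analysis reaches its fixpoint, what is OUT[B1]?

Per-block solution:
  B0:  IN={b@B2, c@B2, e@B0, f@B1}  OUT={b@B2, c@B0, e@B0, f@B1}
  B1:  IN={b@B2, c@B0, e@B0, f@B1}  OUT={b@B2, c@B0, e@B0, f@B1}
  B2:  IN={b@B2, c@B0, e@B0, f@B1}  OUT={b@B2, c@B2, e@B0, f@B1}
  B3:  IN={b@B2, c@B2, e@B0, f@B1}  OUT={a@B3, b@B2, c@B2, e@B0, f@B3}
  B4:  IN={a@B3, b@B2, c@B2, e@B0, f@B3}  OUT={a@B3, b@B2, c@B4, e@B0, f@B3}
  B5:  IN={a@B3, b@B2, c@B0, c@B4, e@B0, f@B1, f@B3}  OUT={a@B3, b@B2, c@B0, c@B4, e@B0, f@B1, f@B3}

Merge at B1: IN[B1] = OUT[B0] = {b@B2, c@B0, e@B0, f@B1}
Applying B1's transfer function to that IN value gives OUT[B1] (row B1 above).

Answer: {b@B2, c@B0, e@B0, f@B1}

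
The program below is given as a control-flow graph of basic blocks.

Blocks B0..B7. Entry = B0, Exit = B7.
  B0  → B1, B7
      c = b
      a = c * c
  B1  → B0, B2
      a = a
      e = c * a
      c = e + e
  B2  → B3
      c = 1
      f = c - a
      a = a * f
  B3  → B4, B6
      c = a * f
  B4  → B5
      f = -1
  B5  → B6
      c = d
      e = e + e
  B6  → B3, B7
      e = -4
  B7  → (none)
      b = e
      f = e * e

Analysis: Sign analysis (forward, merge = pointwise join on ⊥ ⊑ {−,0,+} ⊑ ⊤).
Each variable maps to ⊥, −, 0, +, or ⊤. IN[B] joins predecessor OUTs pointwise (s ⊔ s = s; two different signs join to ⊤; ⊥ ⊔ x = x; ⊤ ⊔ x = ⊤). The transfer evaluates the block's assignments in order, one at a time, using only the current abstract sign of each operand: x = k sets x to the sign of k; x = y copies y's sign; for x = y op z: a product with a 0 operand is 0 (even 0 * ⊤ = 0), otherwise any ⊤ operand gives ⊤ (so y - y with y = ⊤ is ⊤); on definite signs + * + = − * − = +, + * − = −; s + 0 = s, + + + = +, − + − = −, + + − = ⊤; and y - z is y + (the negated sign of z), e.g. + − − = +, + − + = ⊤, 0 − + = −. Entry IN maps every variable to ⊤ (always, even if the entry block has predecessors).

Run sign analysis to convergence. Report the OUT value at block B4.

Converged values:
  B0: | IN=(all ⊤) | OUT=(all ⊤)
  B1: | IN=(all ⊤) | OUT=(all ⊤)
  B2: | IN=(all ⊤) | OUT={c:+; rest ⊤}
  B3: | IN=(all ⊤) | OUT=(all ⊤)
  B4: | IN=(all ⊤) | OUT={f:-; rest ⊤}
  B5: | IN={f:-; rest ⊤} | OUT={f:-; rest ⊤}
  B6: | IN=(all ⊤) | OUT={e:-; rest ⊤}
  B7: | IN=(all ⊤) | OUT=(all ⊤)

Merge at B4: IN[B4] = OUT[B3] = {a: ⊤, b: ⊤, c: ⊤, d: ⊤, e: ⊤, f: ⊤}
Applying B4's transfer function to that IN value gives OUT[B4] (row B4 above).

Answer: {a: ⊤, b: ⊤, c: ⊤, d: ⊤, e: ⊤, f: -}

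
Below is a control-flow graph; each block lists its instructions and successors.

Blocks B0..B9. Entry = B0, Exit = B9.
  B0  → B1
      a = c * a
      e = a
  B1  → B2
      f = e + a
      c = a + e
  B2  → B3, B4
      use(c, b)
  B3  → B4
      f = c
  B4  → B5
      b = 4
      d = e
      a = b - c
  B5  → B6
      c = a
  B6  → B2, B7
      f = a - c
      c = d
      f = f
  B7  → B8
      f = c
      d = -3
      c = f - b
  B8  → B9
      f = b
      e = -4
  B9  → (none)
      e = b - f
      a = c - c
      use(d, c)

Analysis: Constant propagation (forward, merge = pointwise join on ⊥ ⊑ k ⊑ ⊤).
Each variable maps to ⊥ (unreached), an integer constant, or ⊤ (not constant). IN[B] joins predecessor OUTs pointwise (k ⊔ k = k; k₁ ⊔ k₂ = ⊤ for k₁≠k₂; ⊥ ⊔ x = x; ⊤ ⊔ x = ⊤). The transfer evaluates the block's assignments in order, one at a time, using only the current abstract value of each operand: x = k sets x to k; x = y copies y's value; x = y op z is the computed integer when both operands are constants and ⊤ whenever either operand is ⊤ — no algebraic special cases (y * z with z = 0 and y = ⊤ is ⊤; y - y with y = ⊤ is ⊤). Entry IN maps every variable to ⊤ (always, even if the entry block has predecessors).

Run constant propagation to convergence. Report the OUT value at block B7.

Converged values:
  B0:  IN=(all ⊤)  OUT=(all ⊤)
  B1:  IN=(all ⊤)  OUT=(all ⊤)
  B2:  IN=(all ⊤)  OUT=(all ⊤)
  B3:  IN=(all ⊤)  OUT=(all ⊤)
  B4:  IN=(all ⊤)  OUT={b:4; rest ⊤}
  B5:  IN={b:4; rest ⊤}  OUT={b:4; rest ⊤}
  B6:  IN={b:4; rest ⊤}  OUT={b:4; rest ⊤}
  B7:  IN={b:4; rest ⊤}  OUT={b:4, d:-3; rest ⊤}
  B8:  IN={b:4, d:-3; rest ⊤}  OUT={b:4, d:-3, e:-4, f:4; rest ⊤}
  B9:  IN={b:4, d:-3, e:-4, f:4; rest ⊤}  OUT={b:4, d:-3, e:0, f:4; rest ⊤}

Merge at B7: IN[B7] = OUT[B6] = {a: ⊤, b: 4, c: ⊤, d: ⊤, e: ⊤, f: ⊤}
Applying B7's transfer function to that IN value gives OUT[B7] (row B7 above).

Answer: {a: ⊤, b: 4, c: ⊤, d: -3, e: ⊤, f: ⊤}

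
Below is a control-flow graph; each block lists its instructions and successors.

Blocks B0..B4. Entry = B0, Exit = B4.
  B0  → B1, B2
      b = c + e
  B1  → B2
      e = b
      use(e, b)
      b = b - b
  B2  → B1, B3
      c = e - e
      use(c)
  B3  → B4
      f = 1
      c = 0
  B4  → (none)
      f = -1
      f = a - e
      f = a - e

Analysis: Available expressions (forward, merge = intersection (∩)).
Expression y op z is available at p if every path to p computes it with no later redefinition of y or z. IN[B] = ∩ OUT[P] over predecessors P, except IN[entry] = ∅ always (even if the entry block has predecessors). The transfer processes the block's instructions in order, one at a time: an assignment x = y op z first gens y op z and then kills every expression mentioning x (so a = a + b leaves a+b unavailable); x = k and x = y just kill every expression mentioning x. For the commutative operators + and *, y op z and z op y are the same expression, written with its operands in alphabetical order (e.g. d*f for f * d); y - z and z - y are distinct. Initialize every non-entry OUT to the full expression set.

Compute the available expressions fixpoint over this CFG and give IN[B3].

Converged values:
  B0:  IN={}  OUT={c+e}
  B1:  IN={}  OUT={}
  B2:  IN={}  OUT={e-e}
  B3:  IN={e-e}  OUT={e-e}
  B4:  IN={e-e}  OUT={a-e, e-e}

Merge at B3: IN[B3] = OUT[B2] = {e-e}

Answer: {e-e}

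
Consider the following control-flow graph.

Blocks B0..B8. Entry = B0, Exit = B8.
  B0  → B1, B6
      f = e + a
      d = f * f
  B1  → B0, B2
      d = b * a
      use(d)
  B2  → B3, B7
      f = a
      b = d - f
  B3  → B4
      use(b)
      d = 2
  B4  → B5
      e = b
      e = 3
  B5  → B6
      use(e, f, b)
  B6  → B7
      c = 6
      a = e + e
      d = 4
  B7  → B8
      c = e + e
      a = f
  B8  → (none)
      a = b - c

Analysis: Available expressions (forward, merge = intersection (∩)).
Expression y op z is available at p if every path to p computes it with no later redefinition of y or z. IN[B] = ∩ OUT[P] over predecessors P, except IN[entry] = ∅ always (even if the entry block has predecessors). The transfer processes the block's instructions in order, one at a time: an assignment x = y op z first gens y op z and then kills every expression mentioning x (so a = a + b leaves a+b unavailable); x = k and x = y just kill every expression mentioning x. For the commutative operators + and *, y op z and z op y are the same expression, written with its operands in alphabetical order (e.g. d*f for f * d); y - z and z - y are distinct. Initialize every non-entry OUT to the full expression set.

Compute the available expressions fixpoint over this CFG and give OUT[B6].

Answer: {e+e}

Trace:
Converged values:
  B0: | IN={} | OUT={a+e, f*f}
  B1: | IN={a+e, f*f} | OUT={a*b, a+e, f*f}
  B2: | IN={a*b, a+e, f*f} | OUT={a+e, d-f}
  B3: | IN={a+e, d-f} | OUT={a+e}
  B4: | IN={a+e} | OUT={}
  B5: | IN={} | OUT={}
  B6: | IN={} | OUT={e+e}
  B7: | IN={} | OUT={e+e}
  B8: | IN={e+e} | OUT={b-c, e+e}

Merge at B6: IN[B6] = OUT[B0] ∩ OUT[B5] = {}
Applying B6's transfer function to that IN value gives OUT[B6] (row B6 above).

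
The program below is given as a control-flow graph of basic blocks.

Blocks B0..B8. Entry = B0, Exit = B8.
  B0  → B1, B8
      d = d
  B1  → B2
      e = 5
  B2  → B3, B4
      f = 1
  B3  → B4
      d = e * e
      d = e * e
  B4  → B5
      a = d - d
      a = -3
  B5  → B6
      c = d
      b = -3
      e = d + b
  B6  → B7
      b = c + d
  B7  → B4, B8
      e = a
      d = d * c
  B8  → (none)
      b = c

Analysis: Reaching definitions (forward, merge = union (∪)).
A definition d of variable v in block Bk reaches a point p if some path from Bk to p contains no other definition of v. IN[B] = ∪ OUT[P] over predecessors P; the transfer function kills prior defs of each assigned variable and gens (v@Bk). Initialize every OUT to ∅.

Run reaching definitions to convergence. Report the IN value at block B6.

Answer: {a@B4, b@B5, c@B5, d@B0, d@B3, d@B7, e@B5, f@B2}

Derivation:
Fixpoint table:
  B0:   IN={}   OUT={d@B0}
  B1:   IN={d@B0}   OUT={d@B0, e@B1}
  B2:   IN={d@B0, e@B1}   OUT={d@B0, e@B1, f@B2}
  B3:   IN={d@B0, e@B1, f@B2}   OUT={d@B3, e@B1, f@B2}
  B4:   IN={a@B4, b@B6, c@B5, d@B0, d@B3, d@B7, e@B1, e@B7, f@B2}   OUT={a@B4, b@B6, c@B5, d@B0, d@B3, d@B7, e@B1, e@B7, f@B2}
  B5:   IN={a@B4, b@B6, c@B5, d@B0, d@B3, d@B7, e@B1, e@B7, f@B2}   OUT={a@B4, b@B5, c@B5, d@B0, d@B3, d@B7, e@B5, f@B2}
  B6:   IN={a@B4, b@B5, c@B5, d@B0, d@B3, d@B7, e@B5, f@B2}   OUT={a@B4, b@B6, c@B5, d@B0, d@B3, d@B7, e@B5, f@B2}
  B7:   IN={a@B4, b@B6, c@B5, d@B0, d@B3, d@B7, e@B5, f@B2}   OUT={a@B4, b@B6, c@B5, d@B7, e@B7, f@B2}
  B8:   IN={a@B4, b@B6, c@B5, d@B0, d@B7, e@B7, f@B2}   OUT={a@B4, b@B8, c@B5, d@B0, d@B7, e@B7, f@B2}

Merge at B6: IN[B6] = OUT[B5] = {a@B4, b@B5, c@B5, d@B0, d@B3, d@B7, e@B5, f@B2}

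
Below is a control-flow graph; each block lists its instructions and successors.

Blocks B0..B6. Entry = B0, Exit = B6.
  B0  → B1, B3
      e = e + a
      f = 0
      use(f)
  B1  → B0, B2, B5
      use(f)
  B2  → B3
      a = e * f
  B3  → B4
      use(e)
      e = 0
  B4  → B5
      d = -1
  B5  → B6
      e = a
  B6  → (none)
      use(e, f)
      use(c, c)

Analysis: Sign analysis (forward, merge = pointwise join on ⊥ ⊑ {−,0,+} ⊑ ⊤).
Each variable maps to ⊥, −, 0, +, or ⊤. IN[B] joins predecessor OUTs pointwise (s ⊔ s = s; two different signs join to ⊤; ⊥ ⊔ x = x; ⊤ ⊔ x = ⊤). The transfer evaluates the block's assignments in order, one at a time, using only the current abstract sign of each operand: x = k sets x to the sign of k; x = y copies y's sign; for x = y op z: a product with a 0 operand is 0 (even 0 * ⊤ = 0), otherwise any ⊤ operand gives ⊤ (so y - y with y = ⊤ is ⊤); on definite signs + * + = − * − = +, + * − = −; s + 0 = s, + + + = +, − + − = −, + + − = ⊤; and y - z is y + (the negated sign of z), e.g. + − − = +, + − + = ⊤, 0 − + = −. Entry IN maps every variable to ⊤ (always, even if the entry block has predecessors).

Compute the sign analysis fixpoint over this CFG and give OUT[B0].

Answer: {a: ⊤, b: ⊤, c: ⊤, d: ⊤, e: ⊤, f: 0}

Trace:
Per-block solution:
  B0:   IN=(all ⊤)   OUT={f:0; rest ⊤}
  B1:   IN={f:0; rest ⊤}   OUT={f:0; rest ⊤}
  B2:   IN={f:0; rest ⊤}   OUT={a:0, f:0; rest ⊤}
  B3:   IN={f:0; rest ⊤}   OUT={e:0, f:0; rest ⊤}
  B4:   IN={e:0, f:0; rest ⊤}   OUT={d:-, e:0, f:0; rest ⊤}
  B5:   IN={f:0; rest ⊤}   OUT={f:0; rest ⊤}
  B6:   IN={f:0; rest ⊤}   OUT={f:0; rest ⊤}

Merge at B0 (entry node, so the boundary value (all ⊤) is joined with the incoming edge(s)): IN[B0] = (all ⊤) ⊔ OUT[B1] = {a: ⊤, b: ⊤, c: ⊤, d: ⊤, e: ⊤, f: ⊤}
Applying B0's transfer function to that IN value gives OUT[B0] (row B0 above).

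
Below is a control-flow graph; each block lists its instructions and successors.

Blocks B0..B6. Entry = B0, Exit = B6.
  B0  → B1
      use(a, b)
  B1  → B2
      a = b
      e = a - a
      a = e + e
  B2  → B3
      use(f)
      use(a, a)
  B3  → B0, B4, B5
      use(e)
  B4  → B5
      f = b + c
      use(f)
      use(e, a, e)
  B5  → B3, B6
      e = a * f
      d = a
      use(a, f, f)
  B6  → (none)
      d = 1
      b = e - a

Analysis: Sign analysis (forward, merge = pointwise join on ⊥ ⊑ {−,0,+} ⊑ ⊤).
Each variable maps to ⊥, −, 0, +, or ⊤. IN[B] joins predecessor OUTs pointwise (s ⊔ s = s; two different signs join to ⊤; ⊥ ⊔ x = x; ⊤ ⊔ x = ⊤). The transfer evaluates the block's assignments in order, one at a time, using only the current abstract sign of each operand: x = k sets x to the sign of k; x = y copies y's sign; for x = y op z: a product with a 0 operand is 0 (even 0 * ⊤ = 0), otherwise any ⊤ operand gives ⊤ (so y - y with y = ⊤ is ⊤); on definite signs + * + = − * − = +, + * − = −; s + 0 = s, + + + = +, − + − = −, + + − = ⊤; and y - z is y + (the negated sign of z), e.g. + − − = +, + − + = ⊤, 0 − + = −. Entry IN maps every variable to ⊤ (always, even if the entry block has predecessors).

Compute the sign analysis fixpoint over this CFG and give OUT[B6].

Per-block solution:
  B0:   IN=(all ⊤)   OUT=(all ⊤)
  B1:   IN=(all ⊤)   OUT=(all ⊤)
  B2:   IN=(all ⊤)   OUT=(all ⊤)
  B3:   IN=(all ⊤)   OUT=(all ⊤)
  B4:   IN=(all ⊤)   OUT=(all ⊤)
  B5:   IN=(all ⊤)   OUT=(all ⊤)
  B6:   IN=(all ⊤)   OUT={d:+; rest ⊤}

Merge at B6: IN[B6] = OUT[B5] = {a: ⊤, b: ⊤, c: ⊤, d: ⊤, e: ⊤, f: ⊤}
Applying B6's transfer function to that IN value gives OUT[B6] (row B6 above).

Answer: {a: ⊤, b: ⊤, c: ⊤, d: +, e: ⊤, f: ⊤}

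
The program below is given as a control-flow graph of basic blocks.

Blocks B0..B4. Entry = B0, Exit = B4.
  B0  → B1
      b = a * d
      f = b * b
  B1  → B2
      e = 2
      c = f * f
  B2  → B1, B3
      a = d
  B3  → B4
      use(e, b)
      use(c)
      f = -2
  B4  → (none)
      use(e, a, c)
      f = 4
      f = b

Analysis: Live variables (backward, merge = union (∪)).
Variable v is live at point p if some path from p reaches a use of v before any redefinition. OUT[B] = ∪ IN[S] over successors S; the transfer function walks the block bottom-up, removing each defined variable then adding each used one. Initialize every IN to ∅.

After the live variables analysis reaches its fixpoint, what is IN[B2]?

Answer: {b, c, d, e, f}

Derivation:
Per-block solution:
  B0:   IN={a, d}   OUT={b, d, f}
  B1:   IN={b, d, f}   OUT={b, c, d, e, f}
  B2:   IN={b, c, d, e, f}   OUT={a, b, c, d, e, f}
  B3:   IN={a, b, c, e}   OUT={a, b, c, e}
  B4:   IN={a, b, c, e}   OUT={}

Merge at B2: OUT[B2] = IN[B1] ⊔ IN[B3] = {a, b, c, d, e, f}
Applying B2's transfer function to that OUT value gives IN[B2] (row B2 above).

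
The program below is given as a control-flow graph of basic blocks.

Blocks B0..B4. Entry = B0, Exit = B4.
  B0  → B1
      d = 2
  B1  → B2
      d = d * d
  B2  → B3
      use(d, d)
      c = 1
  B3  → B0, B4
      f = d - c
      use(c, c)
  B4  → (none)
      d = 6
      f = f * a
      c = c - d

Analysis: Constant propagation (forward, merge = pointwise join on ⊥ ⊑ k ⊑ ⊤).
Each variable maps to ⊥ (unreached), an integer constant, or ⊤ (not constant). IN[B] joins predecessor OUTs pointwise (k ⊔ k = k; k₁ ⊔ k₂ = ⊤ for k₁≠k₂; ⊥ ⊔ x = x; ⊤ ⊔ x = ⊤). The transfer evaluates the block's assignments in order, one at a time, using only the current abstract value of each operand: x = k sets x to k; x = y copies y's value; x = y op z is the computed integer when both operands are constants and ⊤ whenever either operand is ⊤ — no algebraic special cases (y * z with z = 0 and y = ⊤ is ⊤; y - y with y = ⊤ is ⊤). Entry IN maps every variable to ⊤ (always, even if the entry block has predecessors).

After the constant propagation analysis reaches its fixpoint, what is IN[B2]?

Per-block solution:
  B0: | IN=(all ⊤) | OUT={d:2; rest ⊤}
  B1: | IN={d:2; rest ⊤} | OUT={d:4; rest ⊤}
  B2: | IN={d:4; rest ⊤} | OUT={c:1, d:4; rest ⊤}
  B3: | IN={c:1, d:4; rest ⊤} | OUT={c:1, d:4, f:3; rest ⊤}
  B4: | IN={c:1, d:4, f:3; rest ⊤} | OUT={c:-5, d:6; rest ⊤}

Merge at B2: IN[B2] = OUT[B1] = {a: ⊤, b: ⊤, c: ⊤, d: 4, e: ⊤, f: ⊤}

Answer: {a: ⊤, b: ⊤, c: ⊤, d: 4, e: ⊤, f: ⊤}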